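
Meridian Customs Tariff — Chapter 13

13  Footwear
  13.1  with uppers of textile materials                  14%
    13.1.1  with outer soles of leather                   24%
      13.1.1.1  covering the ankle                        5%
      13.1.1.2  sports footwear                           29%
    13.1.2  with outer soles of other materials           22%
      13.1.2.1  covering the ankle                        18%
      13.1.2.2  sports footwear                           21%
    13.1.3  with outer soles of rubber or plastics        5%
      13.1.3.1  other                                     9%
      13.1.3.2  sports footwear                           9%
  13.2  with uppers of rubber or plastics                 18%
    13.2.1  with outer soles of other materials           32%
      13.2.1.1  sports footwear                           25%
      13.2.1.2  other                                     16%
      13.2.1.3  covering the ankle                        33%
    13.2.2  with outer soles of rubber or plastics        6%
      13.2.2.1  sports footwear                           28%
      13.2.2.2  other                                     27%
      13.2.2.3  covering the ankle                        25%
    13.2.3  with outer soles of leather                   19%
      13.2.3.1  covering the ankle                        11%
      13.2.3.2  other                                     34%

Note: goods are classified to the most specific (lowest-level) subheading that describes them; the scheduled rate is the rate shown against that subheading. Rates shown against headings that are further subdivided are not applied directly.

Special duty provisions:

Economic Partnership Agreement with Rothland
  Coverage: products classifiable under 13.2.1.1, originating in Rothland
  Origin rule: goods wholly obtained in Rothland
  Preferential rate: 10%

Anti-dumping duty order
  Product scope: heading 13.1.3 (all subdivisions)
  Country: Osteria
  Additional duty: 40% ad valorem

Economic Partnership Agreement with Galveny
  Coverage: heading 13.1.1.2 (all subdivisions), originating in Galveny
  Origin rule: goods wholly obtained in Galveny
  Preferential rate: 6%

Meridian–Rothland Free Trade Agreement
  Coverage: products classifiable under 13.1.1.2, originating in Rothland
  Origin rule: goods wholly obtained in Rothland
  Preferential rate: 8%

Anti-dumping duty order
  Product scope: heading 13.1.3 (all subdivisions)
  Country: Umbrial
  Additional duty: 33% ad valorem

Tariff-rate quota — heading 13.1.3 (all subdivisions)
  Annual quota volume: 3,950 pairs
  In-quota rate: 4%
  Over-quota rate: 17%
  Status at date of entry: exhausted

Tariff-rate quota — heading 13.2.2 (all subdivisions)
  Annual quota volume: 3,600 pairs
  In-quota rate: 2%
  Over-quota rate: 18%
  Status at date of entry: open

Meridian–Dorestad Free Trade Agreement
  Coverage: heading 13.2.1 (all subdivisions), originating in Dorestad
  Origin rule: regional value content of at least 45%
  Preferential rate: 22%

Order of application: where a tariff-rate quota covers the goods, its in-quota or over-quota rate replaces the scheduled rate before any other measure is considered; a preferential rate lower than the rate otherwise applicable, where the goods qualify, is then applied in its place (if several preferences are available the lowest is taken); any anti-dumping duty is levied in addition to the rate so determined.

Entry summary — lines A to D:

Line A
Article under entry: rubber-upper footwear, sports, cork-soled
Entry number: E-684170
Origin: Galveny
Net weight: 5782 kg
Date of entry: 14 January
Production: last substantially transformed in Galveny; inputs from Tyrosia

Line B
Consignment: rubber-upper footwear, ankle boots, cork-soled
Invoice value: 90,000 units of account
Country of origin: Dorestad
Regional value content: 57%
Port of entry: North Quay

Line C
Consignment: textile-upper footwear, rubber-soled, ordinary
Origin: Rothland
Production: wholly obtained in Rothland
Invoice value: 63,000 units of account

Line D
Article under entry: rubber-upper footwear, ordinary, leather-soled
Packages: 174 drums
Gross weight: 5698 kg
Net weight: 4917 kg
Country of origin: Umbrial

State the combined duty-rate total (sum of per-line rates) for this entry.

Line A: rubber-upper → 13.2; cork-soled → 13.2.1; sports → 13.2.1.1. Scheduled 25%. Galveny agreement on 13.1.1.2: 13.2.1.1 not covered. → 25%.
Line B: rubber-upper → 13.2; cork-soled → 13.2.1; ankle boots → 13.2.1.3. Scheduled 33%. Dorestad agreement on 13.2.1: RVC ≥ 45% → 22% available; preferential 22%. → 22%.
Line C: textile-upper → 13.1; rubber-soled → 13.1.3; ordinary → 13.1.3.1. Scheduled 9%. quota on 13.1.3 exhausted → over-quota 17%; Rothland agreement on 13.2.1.1: 13.1.3.1 not covered; Rothland agreement on 13.1.1.2: 13.1.3.1 not covered. → 17%.
Line D: rubber-upper → 13.2; leather-soled → 13.2.3; ordinary → 13.2.3.2. Scheduled 34%. No special measure applies. → 34%.
Sum: 25% + 22% + 17% + 34% = 98%.

98%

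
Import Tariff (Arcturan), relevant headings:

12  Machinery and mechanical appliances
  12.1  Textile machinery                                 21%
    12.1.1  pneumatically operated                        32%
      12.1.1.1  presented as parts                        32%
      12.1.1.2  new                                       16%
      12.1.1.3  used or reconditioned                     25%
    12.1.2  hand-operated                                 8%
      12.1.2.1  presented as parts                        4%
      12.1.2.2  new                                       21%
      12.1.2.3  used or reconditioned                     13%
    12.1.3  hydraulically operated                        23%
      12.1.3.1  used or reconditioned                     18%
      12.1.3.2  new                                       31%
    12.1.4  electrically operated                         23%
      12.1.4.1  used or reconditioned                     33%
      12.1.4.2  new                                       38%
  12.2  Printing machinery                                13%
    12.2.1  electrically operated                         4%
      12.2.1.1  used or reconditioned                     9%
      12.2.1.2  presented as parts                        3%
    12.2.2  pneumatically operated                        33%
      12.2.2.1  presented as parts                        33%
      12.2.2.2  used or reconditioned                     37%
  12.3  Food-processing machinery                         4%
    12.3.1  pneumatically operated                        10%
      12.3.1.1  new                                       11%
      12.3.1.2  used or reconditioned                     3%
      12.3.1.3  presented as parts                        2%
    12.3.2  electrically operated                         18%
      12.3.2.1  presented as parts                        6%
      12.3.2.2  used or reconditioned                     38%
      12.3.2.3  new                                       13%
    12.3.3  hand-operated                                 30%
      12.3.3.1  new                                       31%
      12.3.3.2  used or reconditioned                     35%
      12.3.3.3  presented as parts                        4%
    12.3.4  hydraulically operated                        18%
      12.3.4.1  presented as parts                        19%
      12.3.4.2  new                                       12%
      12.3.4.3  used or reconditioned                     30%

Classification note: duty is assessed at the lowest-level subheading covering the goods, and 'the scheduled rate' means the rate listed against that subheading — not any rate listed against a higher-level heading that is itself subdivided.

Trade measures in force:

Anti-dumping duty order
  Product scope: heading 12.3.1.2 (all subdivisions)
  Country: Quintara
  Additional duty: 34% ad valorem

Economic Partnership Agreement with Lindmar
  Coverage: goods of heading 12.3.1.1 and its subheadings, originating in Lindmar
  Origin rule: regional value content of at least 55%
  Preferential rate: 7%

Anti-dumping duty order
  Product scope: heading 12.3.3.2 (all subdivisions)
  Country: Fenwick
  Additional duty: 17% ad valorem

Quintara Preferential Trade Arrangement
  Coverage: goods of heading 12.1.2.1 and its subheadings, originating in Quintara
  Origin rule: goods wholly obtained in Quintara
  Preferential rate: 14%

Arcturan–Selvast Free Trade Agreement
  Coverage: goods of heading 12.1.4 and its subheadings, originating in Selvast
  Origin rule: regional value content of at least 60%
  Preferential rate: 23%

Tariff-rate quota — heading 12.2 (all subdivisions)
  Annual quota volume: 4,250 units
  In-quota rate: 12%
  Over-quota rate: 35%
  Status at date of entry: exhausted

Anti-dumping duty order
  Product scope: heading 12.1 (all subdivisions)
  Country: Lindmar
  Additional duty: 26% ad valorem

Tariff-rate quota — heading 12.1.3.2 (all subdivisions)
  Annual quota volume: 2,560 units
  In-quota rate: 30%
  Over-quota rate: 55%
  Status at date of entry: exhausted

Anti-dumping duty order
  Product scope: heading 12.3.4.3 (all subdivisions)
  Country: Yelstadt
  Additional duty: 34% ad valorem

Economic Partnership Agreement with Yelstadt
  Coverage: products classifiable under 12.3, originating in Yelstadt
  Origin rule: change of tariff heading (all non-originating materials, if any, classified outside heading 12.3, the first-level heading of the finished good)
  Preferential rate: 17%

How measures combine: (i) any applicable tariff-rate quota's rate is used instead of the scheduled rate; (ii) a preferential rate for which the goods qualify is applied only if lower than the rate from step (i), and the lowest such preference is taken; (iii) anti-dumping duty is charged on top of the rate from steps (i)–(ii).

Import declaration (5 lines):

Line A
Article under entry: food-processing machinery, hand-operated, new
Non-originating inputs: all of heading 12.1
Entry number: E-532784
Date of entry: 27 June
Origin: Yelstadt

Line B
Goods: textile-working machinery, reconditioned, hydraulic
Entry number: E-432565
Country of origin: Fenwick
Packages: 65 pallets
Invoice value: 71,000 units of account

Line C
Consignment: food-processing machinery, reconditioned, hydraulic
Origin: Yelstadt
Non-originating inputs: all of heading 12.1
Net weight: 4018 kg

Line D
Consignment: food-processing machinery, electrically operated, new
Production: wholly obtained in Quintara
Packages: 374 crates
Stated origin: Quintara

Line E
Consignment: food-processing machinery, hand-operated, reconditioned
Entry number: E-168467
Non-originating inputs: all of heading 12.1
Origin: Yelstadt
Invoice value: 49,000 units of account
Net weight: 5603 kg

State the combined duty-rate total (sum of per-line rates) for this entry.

116%

Line A: food-processing → 12.3; hand-operated → 12.3.3; new → 12.3.3.1. Scheduled 31%. Yelstadt agreement on 12.3: CTH met → 17% available; preferential 17%. → 17%.
Line B: textile-working → 12.1; hydraulic → 12.1.3; reconditioned → 12.1.3.1. Scheduled 18%. No special measure applies. → 18%.
Line C: food-processing → 12.3; hydraulic → 12.3.4; reconditioned → 12.3.4.3. Scheduled 30%. Yelstadt agreement on 12.3: CTH met → 17% available; preferential 17%; anti-dumping (Yelstadt, 12.3.4.3): +34%; total 17% + 34% = 51%. → 51%.
Line D: food-processing → 12.3; electrically operated → 12.3.2; new → 12.3.2.3. Scheduled 13%. Quintara agreement on 12.1.2.1: 12.3.2.3 not covered. → 13%.
Line E: food-processing → 12.3; hand-operated → 12.3.3; reconditioned → 12.3.3.2. Scheduled 35%. Yelstadt agreement on 12.3: CTH met → 17% available; preferential 17%. → 17%.
Sum: 17% + 18% + 51% + 13% + 17% = 116%.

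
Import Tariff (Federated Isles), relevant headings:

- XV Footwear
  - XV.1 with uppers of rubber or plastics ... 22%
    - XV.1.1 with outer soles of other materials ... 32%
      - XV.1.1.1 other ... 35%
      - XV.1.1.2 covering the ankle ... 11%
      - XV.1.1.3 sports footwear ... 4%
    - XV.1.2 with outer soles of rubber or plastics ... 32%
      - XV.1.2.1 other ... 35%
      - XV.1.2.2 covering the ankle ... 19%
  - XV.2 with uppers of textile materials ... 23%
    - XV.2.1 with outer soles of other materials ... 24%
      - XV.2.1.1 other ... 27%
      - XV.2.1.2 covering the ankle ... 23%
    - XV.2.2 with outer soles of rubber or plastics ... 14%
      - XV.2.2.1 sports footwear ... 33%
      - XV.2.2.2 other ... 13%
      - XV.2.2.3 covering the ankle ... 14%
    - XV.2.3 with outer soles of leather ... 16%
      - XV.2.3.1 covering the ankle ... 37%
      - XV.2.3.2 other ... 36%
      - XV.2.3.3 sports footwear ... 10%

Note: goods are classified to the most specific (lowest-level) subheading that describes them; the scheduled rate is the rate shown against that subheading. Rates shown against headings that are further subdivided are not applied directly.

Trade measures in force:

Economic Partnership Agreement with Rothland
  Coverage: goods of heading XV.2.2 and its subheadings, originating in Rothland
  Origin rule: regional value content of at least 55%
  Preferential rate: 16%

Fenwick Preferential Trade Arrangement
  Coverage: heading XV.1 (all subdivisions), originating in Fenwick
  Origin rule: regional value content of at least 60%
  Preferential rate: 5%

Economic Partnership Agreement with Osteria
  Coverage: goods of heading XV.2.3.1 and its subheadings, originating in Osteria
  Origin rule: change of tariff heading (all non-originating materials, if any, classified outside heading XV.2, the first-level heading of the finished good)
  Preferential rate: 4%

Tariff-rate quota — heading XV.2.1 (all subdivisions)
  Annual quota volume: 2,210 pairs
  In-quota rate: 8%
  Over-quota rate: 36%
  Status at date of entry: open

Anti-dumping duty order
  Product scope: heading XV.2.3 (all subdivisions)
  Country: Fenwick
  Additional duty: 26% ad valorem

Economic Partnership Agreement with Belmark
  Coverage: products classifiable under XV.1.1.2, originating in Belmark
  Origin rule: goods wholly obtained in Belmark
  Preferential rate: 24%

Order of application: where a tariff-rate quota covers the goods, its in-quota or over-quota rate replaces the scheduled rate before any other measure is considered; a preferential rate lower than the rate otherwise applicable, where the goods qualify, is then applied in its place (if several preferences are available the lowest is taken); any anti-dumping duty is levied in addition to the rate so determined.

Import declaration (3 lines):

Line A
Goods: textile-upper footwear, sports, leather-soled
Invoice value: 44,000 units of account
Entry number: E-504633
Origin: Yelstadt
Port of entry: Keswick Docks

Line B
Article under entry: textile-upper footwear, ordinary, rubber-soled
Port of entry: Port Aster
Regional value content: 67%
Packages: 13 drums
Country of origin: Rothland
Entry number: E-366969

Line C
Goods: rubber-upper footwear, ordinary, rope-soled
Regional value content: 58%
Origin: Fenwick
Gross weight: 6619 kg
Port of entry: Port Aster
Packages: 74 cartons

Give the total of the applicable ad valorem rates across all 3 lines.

58%

Line A: textile-upper → XV.2; leather-soled → XV.2.3; sports → XV.2.3.3. Scheduled 10%. No special measure applies. → 10%.
Line B: textile-upper → XV.2; rubber-soled → XV.2.2; ordinary → XV.2.2.2. Scheduled 13%. Rothland agreement on XV.2.2: RVC ≥ 55% → 16% available; preference 16% not lower than 13% → no reduction. → 13%.
Line C: rubber-upper → XV.1; rope-soled → XV.1.1; ordinary → XV.1.1.1. Scheduled 35%. Fenwick agreement on XV.1: RVC < 60%. → 35%.
Sum: 10% + 13% + 35% = 58%.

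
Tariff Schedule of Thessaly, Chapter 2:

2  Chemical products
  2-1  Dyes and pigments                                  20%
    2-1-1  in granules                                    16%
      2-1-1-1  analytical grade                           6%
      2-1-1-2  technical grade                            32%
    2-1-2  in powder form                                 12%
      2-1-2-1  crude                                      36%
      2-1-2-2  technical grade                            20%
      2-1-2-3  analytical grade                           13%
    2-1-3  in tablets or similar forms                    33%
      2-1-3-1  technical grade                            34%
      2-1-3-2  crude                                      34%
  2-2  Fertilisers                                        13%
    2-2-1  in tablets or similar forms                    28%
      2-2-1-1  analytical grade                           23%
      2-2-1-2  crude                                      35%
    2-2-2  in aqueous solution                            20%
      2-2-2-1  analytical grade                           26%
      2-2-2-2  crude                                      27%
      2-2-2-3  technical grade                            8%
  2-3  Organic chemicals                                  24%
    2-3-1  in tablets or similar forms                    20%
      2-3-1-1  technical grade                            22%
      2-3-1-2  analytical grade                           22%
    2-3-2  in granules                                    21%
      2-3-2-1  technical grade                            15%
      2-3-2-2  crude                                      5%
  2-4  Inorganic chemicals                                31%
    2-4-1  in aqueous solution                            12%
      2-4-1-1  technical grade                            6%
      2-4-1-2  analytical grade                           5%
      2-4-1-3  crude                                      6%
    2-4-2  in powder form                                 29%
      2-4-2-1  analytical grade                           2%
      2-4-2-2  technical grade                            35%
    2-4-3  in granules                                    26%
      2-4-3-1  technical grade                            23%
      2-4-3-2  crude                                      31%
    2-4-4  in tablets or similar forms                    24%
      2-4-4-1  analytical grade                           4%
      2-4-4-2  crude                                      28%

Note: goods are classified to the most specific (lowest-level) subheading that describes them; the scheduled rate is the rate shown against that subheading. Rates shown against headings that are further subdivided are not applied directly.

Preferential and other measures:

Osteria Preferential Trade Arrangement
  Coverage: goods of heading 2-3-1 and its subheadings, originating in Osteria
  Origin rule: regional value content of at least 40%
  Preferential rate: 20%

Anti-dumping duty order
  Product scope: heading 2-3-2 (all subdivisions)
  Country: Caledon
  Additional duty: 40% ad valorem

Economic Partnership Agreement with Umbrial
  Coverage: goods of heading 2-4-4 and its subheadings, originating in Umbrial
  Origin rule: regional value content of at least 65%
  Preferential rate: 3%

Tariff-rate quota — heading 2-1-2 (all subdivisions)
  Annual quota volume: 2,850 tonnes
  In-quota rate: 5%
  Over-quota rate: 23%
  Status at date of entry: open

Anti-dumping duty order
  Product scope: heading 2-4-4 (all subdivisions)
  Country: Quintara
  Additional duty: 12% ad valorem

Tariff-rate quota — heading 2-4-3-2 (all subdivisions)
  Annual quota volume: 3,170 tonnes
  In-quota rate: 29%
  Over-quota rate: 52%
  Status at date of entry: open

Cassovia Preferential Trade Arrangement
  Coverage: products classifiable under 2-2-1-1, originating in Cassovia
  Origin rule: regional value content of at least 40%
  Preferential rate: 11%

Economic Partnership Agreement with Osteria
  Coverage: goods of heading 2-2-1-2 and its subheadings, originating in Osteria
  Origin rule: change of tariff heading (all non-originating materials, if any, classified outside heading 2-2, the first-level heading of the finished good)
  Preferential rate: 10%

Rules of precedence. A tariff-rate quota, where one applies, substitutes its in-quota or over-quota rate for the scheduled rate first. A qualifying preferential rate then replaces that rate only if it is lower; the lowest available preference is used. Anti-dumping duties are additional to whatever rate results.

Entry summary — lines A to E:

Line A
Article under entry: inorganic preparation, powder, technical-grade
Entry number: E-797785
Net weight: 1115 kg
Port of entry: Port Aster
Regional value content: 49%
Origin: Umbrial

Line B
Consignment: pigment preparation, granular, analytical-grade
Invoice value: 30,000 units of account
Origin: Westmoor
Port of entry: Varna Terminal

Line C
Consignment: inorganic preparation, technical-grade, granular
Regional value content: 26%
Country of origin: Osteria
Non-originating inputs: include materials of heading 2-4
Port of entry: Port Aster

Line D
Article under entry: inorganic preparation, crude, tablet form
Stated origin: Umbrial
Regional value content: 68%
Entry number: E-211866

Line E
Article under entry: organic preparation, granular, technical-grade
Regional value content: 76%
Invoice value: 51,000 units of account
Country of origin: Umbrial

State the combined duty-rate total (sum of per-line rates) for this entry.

Line A: inorganic → 2-4; powder → 2-4-2; technical-grade → 2-4-2-2. Scheduled 35%. Umbrial agreement on 2-4-4: 2-4-2-2 not covered. → 35%.
Line B: pigment → 2-1; granular → 2-1-1; analytical-grade → 2-1-1-1. Scheduled 6%. No special measure applies. → 6%.
Line C: inorganic → 2-4; granular → 2-4-3; technical-grade → 2-4-3-1. Scheduled 23%. Osteria agreement on 2-3-1: 2-4-3-1 not covered; Osteria agreement on 2-2-1-2: 2-4-3-1 not covered. → 23%.
Line D: inorganic → 2-4; tablet form → 2-4-4; crude → 2-4-4-2. Scheduled 28%. Umbrial agreement on 2-4-4: RVC ≥ 65% → 3% available; preferential 3%. → 3%.
Line E: organic → 2-3; granular → 2-3-2; technical-grade → 2-3-2-1. Scheduled 15%. Umbrial agreement on 2-4-4: 2-3-2-1 not covered. → 15%.
Sum: 35% + 6% + 23% + 3% + 15% = 82%.

82%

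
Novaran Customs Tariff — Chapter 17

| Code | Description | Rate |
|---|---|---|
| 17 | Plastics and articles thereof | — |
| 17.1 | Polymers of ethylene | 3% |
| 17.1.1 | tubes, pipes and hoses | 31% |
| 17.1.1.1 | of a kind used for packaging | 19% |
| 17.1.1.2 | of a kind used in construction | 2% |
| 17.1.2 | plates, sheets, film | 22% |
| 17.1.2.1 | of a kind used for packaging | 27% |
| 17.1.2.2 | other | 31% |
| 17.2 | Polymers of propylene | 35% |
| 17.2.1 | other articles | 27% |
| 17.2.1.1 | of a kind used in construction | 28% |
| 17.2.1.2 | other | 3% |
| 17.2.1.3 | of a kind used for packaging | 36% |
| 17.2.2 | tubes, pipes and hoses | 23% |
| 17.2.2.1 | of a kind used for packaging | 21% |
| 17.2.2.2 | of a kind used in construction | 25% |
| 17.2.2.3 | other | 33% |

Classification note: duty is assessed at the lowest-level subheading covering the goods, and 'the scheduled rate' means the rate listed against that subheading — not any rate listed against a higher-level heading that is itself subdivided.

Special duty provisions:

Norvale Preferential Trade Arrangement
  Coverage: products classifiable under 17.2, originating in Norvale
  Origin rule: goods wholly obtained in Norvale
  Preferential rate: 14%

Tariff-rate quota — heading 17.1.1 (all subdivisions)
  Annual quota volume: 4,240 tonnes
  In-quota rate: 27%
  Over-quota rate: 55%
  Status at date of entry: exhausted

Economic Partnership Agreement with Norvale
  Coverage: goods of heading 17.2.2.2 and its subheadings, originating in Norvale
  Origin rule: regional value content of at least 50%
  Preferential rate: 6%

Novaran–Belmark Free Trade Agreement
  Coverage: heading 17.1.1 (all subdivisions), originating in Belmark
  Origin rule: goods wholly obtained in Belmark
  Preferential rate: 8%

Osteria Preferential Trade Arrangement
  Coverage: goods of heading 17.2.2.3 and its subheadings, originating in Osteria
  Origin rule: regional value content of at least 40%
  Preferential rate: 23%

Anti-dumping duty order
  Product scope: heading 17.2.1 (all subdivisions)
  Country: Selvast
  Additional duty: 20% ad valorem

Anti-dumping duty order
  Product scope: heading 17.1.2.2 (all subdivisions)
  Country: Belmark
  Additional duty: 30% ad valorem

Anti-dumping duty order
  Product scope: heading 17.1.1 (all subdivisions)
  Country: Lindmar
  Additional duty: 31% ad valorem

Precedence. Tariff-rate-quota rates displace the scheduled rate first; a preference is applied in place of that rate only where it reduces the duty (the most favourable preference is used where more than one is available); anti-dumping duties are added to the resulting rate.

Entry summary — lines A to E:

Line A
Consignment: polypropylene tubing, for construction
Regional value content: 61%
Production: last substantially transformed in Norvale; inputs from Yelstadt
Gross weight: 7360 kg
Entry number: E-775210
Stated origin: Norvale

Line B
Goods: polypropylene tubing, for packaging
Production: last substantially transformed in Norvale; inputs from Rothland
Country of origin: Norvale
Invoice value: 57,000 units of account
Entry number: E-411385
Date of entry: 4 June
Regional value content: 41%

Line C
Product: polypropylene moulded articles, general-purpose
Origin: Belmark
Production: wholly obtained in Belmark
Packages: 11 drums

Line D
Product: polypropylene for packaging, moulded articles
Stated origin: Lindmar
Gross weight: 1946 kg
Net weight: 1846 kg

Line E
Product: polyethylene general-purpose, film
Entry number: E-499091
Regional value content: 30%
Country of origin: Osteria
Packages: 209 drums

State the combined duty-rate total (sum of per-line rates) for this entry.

Line A: polypropylene → 17.2; tubing → 17.2.2; for construction → 17.2.2.2. Scheduled 25%. Norvale agreement on 17.2: not wholly obtained; Norvale agreement on 17.2.2.2: RVC ≥ 50% → 6% available; preferential 6%. → 6%.
Line B: polypropylene → 17.2; tubing → 17.2.2; for packaging → 17.2.2.1. Scheduled 21%. Norvale agreement on 17.2: not wholly obtained; Norvale agreement on 17.2.2.2: 17.2.2.1 not covered. → 21%.
Line C: polypropylene → 17.2; moulded articles → 17.2.1; general-purpose → 17.2.1.2. Scheduled 3%. Belmark agreement on 17.1.1: 17.2.1.2 not covered. → 3%.
Line D: polypropylene → 17.2; moulded articles → 17.2.1; for packaging → 17.2.1.3. Scheduled 36%. No special measure applies. → 36%.
Line E: polyethylene → 17.1; film → 17.1.2; general-purpose → 17.1.2.2. Scheduled 31%. Osteria agreement on 17.2.2.3: 17.1.2.2 not covered. → 31%.
Sum: 6% + 21% + 3% + 36% + 31% = 97%.

97%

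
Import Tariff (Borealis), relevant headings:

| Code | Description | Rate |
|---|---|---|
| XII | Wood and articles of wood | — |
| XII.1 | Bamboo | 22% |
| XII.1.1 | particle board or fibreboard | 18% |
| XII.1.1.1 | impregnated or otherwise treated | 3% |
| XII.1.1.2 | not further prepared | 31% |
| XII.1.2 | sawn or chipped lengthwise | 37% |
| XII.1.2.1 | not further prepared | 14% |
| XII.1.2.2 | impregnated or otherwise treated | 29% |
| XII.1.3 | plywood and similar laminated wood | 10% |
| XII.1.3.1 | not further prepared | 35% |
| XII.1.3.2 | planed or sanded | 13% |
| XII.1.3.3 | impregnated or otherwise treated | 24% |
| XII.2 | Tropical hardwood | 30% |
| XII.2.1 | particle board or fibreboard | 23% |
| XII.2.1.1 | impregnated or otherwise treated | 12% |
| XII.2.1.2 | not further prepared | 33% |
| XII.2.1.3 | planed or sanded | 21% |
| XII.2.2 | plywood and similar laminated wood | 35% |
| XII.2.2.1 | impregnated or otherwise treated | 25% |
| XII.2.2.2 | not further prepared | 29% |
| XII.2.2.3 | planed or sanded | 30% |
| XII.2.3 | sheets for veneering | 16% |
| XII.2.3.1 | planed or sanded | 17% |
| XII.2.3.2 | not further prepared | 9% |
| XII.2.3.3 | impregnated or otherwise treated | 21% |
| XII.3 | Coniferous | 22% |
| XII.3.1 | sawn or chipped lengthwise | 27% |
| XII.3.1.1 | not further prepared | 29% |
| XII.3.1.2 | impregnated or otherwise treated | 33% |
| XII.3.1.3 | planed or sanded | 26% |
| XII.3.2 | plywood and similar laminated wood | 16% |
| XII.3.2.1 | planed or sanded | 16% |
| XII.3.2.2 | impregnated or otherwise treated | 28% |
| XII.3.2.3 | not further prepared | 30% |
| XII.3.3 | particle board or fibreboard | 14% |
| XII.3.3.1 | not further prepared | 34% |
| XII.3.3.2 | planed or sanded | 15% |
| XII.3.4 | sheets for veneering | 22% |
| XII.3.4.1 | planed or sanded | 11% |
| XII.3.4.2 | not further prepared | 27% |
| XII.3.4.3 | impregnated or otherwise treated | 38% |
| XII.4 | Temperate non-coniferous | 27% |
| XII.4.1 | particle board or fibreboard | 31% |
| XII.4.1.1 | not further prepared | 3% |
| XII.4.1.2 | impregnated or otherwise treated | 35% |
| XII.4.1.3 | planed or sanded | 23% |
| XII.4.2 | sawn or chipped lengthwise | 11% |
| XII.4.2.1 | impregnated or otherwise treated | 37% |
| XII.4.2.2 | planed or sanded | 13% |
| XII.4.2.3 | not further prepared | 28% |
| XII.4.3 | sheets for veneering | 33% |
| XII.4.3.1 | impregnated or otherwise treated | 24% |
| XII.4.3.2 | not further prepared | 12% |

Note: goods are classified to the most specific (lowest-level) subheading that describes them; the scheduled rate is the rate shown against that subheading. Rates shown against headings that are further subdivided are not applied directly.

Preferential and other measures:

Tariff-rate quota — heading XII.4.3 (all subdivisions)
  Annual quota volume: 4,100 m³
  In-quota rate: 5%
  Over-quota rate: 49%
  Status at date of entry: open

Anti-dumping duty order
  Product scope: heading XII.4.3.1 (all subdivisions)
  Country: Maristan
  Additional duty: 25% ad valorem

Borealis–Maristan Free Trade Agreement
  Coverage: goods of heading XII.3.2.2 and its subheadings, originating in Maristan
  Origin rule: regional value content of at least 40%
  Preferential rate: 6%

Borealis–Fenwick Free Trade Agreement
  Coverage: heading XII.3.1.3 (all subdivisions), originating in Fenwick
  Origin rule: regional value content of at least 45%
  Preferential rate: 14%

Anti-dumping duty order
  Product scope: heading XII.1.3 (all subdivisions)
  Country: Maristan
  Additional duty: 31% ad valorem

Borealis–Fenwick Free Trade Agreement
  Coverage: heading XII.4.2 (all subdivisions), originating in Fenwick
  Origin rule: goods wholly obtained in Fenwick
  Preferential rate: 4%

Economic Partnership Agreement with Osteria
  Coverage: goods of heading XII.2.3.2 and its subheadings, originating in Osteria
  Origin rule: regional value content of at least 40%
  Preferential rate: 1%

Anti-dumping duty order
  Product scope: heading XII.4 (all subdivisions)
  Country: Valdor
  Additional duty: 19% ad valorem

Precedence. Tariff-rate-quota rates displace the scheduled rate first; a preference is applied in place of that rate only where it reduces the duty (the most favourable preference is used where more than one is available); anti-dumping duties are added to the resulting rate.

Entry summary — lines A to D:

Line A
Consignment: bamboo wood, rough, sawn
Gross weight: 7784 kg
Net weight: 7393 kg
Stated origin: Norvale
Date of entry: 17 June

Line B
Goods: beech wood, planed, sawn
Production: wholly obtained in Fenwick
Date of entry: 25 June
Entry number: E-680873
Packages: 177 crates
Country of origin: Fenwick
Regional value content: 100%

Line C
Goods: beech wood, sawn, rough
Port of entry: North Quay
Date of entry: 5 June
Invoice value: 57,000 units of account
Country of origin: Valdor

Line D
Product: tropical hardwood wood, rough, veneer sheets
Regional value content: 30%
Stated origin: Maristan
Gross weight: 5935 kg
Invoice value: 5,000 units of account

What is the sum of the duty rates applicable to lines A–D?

Line A: bamboo → XII.1; sawn → XII.1.2; rough → XII.1.2.1. Scheduled 14%. No special measure applies. → 14%.
Line B: beech → XII.4; sawn → XII.4.2; planed → XII.4.2.2. Scheduled 13%. Fenwick agreement on XII.3.1.3: XII.4.2.2 not covered; Fenwick agreement on XII.4.2: wholly obtained → 4% available; preferential 4%. → 4%.
Line C: beech → XII.4; sawn → XII.4.2; rough → XII.4.2.3. Scheduled 28%. anti-dumping (Valdor, XII.4): +19%; total 28% + 19% = 47%. → 47%.
Line D: tropical hardwood → XII.2; veneer sheets → XII.2.3; rough → XII.2.3.2. Scheduled 9%. Maristan agreement on XII.3.2.2: XII.2.3.2 not covered. → 9%.
Sum: 14% + 4% + 47% + 9% = 74%.

74%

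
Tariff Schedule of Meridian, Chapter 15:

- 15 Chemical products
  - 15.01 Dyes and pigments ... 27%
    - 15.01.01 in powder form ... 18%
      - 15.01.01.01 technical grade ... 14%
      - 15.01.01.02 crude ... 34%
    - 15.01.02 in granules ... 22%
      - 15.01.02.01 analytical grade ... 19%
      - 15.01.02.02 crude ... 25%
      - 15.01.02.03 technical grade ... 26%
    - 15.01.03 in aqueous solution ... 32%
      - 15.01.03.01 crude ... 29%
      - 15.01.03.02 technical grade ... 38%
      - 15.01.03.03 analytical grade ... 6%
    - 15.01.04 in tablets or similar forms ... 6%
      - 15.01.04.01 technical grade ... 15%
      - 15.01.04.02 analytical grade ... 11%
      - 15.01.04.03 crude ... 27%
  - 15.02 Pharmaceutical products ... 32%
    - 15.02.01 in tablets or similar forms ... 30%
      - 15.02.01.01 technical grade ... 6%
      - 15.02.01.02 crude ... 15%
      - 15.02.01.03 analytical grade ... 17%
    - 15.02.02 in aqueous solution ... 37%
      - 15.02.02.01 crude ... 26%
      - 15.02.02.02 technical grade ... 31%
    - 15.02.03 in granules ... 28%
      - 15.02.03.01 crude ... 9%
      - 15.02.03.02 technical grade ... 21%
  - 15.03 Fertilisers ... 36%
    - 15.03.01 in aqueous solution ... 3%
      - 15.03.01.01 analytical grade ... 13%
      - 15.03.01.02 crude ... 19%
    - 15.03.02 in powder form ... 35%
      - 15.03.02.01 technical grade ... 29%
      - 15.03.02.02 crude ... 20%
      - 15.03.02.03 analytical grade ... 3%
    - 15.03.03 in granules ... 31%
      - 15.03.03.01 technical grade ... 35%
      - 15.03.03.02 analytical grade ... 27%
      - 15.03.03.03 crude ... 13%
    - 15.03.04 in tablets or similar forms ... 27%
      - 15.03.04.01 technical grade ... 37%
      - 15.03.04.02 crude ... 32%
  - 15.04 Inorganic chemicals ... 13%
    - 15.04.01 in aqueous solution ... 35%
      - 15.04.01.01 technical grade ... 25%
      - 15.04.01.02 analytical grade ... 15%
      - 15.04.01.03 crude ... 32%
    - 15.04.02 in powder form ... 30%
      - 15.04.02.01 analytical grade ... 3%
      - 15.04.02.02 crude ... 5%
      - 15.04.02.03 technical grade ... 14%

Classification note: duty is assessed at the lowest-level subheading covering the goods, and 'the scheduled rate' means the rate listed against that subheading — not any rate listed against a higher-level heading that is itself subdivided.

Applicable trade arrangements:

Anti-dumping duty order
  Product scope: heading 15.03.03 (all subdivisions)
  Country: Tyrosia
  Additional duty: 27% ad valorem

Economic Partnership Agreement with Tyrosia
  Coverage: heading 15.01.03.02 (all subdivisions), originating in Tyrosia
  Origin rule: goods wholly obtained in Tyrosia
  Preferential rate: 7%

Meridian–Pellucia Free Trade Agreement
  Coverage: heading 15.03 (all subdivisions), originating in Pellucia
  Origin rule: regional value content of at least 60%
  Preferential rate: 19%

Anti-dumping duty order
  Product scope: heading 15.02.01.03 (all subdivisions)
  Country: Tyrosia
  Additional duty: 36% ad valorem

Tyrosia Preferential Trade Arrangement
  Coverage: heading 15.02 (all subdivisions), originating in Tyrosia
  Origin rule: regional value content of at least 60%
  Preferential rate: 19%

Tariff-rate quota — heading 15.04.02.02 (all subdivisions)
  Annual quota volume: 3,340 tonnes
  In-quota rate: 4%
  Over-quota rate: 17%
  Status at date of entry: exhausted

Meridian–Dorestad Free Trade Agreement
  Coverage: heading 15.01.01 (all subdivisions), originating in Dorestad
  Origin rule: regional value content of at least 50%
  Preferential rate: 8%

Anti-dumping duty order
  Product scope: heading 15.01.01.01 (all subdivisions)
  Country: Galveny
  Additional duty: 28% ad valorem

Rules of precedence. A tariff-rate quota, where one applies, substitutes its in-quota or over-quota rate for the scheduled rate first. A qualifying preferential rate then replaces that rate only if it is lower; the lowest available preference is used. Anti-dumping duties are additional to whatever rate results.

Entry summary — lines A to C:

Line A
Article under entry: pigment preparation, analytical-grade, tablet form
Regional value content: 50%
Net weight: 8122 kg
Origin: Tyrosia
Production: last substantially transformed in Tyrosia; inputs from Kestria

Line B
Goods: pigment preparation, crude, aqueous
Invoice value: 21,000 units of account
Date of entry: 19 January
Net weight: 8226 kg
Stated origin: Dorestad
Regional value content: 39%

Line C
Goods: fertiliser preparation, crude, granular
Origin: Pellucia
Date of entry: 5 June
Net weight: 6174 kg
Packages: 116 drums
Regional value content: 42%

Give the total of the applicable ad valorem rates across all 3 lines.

53%

Line A: pigment → 15.01; tablet form → 15.01.04; analytical-grade → 15.01.04.02. Scheduled 11%. Tyrosia agreement on 15.01.03.02: 15.01.04.02 not covered; Tyrosia agreement on 15.02: 15.01.04.02 not covered. → 11%.
Line B: pigment → 15.01; aqueous → 15.01.03; crude → 15.01.03.01. Scheduled 29%. Dorestad agreement on 15.01.01: 15.01.03.01 not covered. → 29%.
Line C: fertiliser → 15.03; granular → 15.03.03; crude → 15.03.03.03. Scheduled 13%. Pellucia agreement on 15.03: RVC < 60%. → 13%.
Sum: 11% + 29% + 13% = 53%.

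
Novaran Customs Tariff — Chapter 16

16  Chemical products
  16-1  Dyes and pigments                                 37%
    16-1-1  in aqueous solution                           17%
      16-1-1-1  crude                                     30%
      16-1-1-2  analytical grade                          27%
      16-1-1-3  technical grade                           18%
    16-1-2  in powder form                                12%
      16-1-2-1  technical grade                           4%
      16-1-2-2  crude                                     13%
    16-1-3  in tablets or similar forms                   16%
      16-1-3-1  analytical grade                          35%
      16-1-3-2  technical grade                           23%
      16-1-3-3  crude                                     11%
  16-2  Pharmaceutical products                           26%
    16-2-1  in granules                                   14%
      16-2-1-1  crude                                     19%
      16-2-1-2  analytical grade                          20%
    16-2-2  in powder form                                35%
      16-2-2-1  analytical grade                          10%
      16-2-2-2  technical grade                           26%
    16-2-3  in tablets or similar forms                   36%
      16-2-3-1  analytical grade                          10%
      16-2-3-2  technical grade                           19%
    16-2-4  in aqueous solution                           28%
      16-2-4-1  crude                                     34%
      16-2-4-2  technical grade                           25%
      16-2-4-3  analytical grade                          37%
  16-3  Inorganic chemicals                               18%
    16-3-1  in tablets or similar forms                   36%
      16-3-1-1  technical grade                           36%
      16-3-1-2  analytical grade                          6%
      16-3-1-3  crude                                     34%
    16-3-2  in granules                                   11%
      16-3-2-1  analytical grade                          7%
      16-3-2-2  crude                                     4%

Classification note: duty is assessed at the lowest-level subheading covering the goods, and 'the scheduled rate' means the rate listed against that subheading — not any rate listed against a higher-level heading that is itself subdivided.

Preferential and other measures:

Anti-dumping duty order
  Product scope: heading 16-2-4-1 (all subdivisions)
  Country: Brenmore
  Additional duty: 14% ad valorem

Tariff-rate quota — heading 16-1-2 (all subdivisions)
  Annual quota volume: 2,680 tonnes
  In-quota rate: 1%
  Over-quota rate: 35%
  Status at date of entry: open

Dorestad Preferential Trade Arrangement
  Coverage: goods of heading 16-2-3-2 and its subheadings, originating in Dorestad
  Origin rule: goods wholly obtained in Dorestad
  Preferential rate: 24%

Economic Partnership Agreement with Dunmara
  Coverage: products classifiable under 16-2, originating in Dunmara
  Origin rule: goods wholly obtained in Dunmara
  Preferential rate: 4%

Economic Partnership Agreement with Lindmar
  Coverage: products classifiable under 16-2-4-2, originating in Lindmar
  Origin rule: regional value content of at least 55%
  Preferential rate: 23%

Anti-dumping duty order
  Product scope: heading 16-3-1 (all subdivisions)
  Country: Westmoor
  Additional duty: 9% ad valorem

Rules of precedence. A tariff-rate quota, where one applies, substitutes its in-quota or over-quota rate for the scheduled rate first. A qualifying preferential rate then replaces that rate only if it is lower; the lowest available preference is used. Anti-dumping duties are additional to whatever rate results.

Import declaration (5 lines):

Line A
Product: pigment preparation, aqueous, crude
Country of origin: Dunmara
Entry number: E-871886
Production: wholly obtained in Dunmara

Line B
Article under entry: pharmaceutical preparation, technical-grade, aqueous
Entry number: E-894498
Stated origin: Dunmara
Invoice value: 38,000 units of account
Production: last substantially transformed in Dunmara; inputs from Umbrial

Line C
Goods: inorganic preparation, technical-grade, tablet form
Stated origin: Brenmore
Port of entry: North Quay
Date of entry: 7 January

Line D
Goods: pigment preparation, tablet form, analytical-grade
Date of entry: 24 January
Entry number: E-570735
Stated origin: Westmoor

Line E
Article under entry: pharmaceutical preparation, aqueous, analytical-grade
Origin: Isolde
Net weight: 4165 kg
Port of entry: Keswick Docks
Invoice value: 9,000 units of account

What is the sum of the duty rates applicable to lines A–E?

163%

Line A: pigment → 16-1; aqueous → 16-1-1; crude → 16-1-1-1. Scheduled 30%. Dunmara agreement on 16-2: 16-1-1-1 not covered. → 30%.
Line B: pharmaceutical → 16-2; aqueous → 16-2-4; technical-grade → 16-2-4-2. Scheduled 25%. Dunmara agreement on 16-2: not wholly obtained. → 25%.
Line C: inorganic → 16-3; tablet form → 16-3-1; technical-grade → 16-3-1-1. Scheduled 36%. No special measure applies. → 36%.
Line D: pigment → 16-1; tablet form → 16-1-3; analytical-grade → 16-1-3-1. Scheduled 35%. No special measure applies. → 35%.
Line E: pharmaceutical → 16-2; aqueous → 16-2-4; analytical-grade → 16-2-4-3. Scheduled 37%. No special measure applies. → 37%.
Sum: 30% + 25% + 36% + 35% + 37% = 163%.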